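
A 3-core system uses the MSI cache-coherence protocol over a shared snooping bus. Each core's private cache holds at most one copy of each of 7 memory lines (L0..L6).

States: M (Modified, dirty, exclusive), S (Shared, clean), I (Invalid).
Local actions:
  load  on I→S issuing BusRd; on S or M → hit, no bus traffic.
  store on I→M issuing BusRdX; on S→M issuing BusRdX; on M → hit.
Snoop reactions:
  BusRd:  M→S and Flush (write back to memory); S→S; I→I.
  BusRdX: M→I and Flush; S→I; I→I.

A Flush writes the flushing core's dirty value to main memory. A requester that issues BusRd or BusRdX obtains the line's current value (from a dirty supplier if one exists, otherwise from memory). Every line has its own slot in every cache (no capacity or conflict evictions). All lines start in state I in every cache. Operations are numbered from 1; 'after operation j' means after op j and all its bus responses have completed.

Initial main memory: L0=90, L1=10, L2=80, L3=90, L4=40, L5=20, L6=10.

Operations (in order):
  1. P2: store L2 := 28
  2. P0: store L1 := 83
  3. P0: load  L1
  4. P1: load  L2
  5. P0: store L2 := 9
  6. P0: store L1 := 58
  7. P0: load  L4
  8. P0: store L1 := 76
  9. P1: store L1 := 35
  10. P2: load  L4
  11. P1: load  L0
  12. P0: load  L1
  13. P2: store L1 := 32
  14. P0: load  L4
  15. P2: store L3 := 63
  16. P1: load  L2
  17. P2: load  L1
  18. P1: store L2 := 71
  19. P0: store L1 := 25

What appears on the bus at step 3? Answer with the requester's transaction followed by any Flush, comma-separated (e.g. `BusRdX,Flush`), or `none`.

bus = none

  op1 P2: store L2 := 28 → I/I/M on L2; bus BusRdX; mem=80
  op2 P0: store L1 := 83 → M/I/I on L1; bus BusRdX; mem=10
  op3 P0: load  L1 → M/I/I on L1; bus (none); mem=10
  op4 P1: load  L2 → I/S/S on L2; bus BusRd Flush; mem=28
  op5 P0: store L2 := 9 → M/I/I on L2; bus BusRdX; mem=28
  op6 P0: store L1 := 58 → M/I/I on L1; bus (none); mem=10
  op7 P0: load  L4 → S/I/I on L4; bus BusRd; mem=40
  op8 P0: store L1 := 76 → M/I/I on L1; bus (none); mem=10
  op9 P1: store L1 := 35 → I/M/I on L1; bus BusRdX Flush; mem=76
  op10 P2: load  L4 → S/I/S on L4; bus BusRd; mem=40
  op11 P1: load  L0 → I/S/I on L0; bus BusRd; mem=90
  op12 P0: load  L1 → S/S/I on L1; bus BusRd Flush; mem=35
  op13 P2: store L1 := 32 → I/I/M on L1; bus BusRdX; mem=35
  op14 P0: load  L4 → S/I/S on L4; bus (none); mem=40
  op15 P2: store L3 := 63 → I/I/M on L3; bus BusRdX; mem=90
  op16 P1: load  L2 → S/S/I on L2; bus BusRd Flush; mem=9
  op17 P2: load  L1 → I/I/M on L1; bus (none); mem=35
  op18 P1: store L2 := 71 → I/M/I on L2; bus BusRdX; mem=9
  op19 P0: store L1 := 25 → M/I/I on L1; bus BusRdX Flush; mem=32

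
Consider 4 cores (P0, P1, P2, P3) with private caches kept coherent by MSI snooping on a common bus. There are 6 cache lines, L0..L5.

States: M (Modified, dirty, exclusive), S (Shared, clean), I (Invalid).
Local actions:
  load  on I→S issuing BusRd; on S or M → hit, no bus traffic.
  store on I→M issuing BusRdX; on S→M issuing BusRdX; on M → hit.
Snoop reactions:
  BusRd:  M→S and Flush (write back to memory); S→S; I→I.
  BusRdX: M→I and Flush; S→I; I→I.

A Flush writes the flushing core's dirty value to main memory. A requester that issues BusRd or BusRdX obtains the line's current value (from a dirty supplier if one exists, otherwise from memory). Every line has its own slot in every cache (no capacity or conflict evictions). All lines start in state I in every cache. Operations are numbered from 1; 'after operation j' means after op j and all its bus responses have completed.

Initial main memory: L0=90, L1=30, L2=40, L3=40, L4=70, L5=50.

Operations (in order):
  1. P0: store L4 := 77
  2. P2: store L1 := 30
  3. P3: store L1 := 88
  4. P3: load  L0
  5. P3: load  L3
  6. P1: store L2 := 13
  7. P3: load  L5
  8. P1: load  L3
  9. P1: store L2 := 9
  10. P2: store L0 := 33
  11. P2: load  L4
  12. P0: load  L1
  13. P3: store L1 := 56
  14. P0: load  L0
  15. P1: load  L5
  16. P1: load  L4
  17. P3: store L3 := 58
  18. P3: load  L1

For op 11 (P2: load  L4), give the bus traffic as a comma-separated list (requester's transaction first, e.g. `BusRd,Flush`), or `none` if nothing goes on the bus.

  op1 P0: store L4 := 77 → M/I/I/I on L4; bus BusRdX; mem=70
  op2 P2: store L1 := 30 → I/I/M/I on L1; bus BusRdX; mem=30
  op3 P3: store L1 := 88 → I/I/I/M on L1; bus BusRdX Flush; mem=30
  op4 P3: load  L0 → I/I/I/S on L0; bus BusRd; mem=90
  op5 P3: load  L3 → I/I/I/S on L3; bus BusRd; mem=40
  op6 P1: store L2 := 13 → I/M/I/I on L2; bus BusRdX; mem=40
  op7 P3: load  L5 → I/I/I/S on L5; bus BusRd; mem=50
  op8 P1: load  L3 → I/S/I/S on L3; bus BusRd; mem=40
  op9 P1: store L2 := 9 → I/M/I/I on L2; bus (none); mem=40
  op10 P2: store L0 := 33 → I/I/M/I on L0; bus BusRdX; mem=90
  op11 P2: load  L4 → S/I/S/I on L4; bus BusRd Flush; mem=77
  op12 P0: load  L1 → S/I/I/S on L1; bus BusRd Flush; mem=88
  op13 P3: store L1 := 56 → I/I/I/M on L1; bus BusRdX; mem=88
  op14 P0: load  L0 → S/I/S/I on L0; bus BusRd Flush; mem=33
  op15 P1: load  L5 → I/S/I/S on L5; bus BusRd; mem=50
  op16 P1: load  L4 → S/S/S/I on L4; bus BusRd; mem=77
  op17 P3: store L3 := 58 → I/I/I/M on L3; bus BusRdX; mem=40
  op18 P3: load  L1 → I/I/I/M on L1; bus (none); mem=88

bus = BusRd,Flush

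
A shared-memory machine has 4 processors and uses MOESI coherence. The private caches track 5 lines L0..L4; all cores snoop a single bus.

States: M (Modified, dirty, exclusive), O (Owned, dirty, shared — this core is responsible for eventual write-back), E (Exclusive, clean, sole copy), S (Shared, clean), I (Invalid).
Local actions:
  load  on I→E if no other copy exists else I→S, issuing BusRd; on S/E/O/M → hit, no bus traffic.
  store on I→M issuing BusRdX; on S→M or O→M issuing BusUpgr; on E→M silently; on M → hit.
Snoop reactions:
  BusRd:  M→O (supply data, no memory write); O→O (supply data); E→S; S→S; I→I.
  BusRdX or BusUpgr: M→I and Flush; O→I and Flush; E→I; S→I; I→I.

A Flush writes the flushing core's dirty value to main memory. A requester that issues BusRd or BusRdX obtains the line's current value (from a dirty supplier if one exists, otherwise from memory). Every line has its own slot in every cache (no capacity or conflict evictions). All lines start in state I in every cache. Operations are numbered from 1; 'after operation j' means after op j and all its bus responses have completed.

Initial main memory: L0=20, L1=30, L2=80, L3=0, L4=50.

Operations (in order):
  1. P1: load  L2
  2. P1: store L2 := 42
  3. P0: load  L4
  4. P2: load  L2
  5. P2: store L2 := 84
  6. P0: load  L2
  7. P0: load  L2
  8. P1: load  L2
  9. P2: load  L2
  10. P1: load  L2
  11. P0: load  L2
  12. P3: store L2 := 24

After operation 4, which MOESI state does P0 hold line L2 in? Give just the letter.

state = I

step 1: P1: load  L2  ⟶  IEII  (L2)  txn=BusRd  M[L2]=80
step 2: P1: store L2 := 42  ⟶  IMII  (L2)  txn=∅  M[L2]=80
step 3: P0: load  L4  ⟶  EIII  (L4)  txn=BusRd  M[L4]=50
step 4: P2: load  L2  ⟶  IOSI  (L2)  txn=BusRd  M[L2]=80
step 5: P2: store L2 := 84  ⟶  IIMI  (L2)  txn=BusUpgr+Flush  M[L2]=42
step 6: P0: load  L2  ⟶  SIOI  (L2)  txn=BusRd  M[L2]=42
step 7: P0: load  L2  ⟶  SIOI  (L2)  txn=∅  M[L2]=42
step 8: P1: load  L2  ⟶  SSOI  (L2)  txn=BusRd  M[L2]=42
step 9: P2: load  L2  ⟶  SSOI  (L2)  txn=∅  M[L2]=42
step 10: P1: load  L2  ⟶  SSOI  (L2)  txn=∅  M[L2]=42
step 11: P0: load  L2  ⟶  SSOI  (L2)  txn=∅  M[L2]=42
step 12: P3: store L2 := 24  ⟶  IIIM  (L2)  txn=BusRdX+Flush  M[L2]=84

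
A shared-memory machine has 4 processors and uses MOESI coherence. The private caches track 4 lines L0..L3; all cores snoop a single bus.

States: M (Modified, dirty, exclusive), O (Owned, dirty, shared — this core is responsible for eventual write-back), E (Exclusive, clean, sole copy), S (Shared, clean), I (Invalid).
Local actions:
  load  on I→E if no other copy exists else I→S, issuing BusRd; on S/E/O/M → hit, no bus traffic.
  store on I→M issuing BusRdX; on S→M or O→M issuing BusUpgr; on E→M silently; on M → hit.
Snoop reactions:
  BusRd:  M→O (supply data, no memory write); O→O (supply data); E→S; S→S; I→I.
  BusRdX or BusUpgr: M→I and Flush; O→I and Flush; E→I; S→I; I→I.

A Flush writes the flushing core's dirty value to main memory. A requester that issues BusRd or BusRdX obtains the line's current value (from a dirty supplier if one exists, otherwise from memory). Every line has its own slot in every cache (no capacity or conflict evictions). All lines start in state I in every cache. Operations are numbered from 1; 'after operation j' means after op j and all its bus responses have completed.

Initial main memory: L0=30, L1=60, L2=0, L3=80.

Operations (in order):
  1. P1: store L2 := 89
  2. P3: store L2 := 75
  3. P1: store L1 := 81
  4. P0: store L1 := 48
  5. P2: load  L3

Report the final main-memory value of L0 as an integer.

memory[L0] = 30

step 1: P1: store L2 := 89  ⟶  IMII  (L2)  txn=BusRdX  M[L2]=0
step 2: P3: store L2 := 75  ⟶  IIIM  (L2)  txn=BusRdX+Flush  M[L2]=89
step 3: P1: store L1 := 81  ⟶  IMII  (L1)  txn=BusRdX  M[L1]=60
step 4: P0: store L1 := 48  ⟶  MIII  (L1)  txn=BusRdX+Flush  M[L1]=81
step 5: P2: load  L3  ⟶  IIEI  (L3)  txn=BusRd  M[L3]=80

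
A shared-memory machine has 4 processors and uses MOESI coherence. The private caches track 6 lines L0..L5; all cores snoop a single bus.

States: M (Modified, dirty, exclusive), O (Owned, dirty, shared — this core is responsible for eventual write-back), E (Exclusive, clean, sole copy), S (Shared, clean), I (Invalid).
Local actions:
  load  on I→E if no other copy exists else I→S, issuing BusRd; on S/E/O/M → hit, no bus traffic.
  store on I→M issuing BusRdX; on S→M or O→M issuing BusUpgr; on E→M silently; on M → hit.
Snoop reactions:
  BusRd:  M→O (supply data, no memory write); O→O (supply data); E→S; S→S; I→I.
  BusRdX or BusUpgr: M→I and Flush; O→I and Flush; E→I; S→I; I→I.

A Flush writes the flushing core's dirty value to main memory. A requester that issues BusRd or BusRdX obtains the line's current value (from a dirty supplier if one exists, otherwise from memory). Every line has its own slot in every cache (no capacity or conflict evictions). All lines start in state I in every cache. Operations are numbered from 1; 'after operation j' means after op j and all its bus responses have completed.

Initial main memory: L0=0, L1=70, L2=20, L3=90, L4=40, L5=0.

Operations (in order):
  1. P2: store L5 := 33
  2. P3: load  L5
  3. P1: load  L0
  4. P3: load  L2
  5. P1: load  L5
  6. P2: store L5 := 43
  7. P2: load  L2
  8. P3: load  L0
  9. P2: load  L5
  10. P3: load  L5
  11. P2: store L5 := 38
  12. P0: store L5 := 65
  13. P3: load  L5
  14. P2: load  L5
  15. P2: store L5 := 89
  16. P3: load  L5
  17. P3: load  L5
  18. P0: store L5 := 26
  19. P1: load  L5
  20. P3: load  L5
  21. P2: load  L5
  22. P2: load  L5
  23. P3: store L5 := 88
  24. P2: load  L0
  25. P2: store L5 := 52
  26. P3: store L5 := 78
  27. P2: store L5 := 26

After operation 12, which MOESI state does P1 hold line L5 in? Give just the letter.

  op1 P2: store L5 := 33 → I/I/M/I on L5; bus BusRdX; mem=0
  op2 P3: load  L5 → I/I/O/S on L5; bus BusRd; mem=0
  op3 P1: load  L0 → I/E/I/I on L0; bus BusRd; mem=0
  op4 P3: load  L2 → I/I/I/E on L2; bus BusRd; mem=20
  op5 P1: load  L5 → I/S/O/S on L5; bus BusRd; mem=0
  op6 P2: store L5 := 43 → I/I/M/I on L5; bus BusUpgr; mem=0
  op7 P2: load  L2 → I/I/S/S on L2; bus BusRd; mem=20
  op8 P3: load  L0 → I/S/I/S on L0; bus BusRd; mem=0
  op9 P2: load  L5 → I/I/M/I on L5; bus (none); mem=0
  op10 P3: load  L5 → I/I/O/S on L5; bus BusRd; mem=0
  op11 P2: store L5 := 38 → I/I/M/I on L5; bus BusUpgr; mem=0
  op12 P0: store L5 := 65 → M/I/I/I on L5; bus BusRdX Flush; mem=38
  op13 P3: load  L5 → O/I/I/S on L5; bus BusRd; mem=38
  op14 P2: load  L5 → O/I/S/S on L5; bus BusRd; mem=38
  op15 P2: store L5 := 89 → I/I/M/I on L5; bus BusUpgr Flush; mem=65
  op16 P3: load  L5 → I/I/O/S on L5; bus BusRd; mem=65
  op17 P3: load  L5 → I/I/O/S on L5; bus (none); mem=65
  op18 P0: store L5 := 26 → M/I/I/I on L5; bus BusRdX Flush; mem=89
  op19 P1: load  L5 → O/S/I/I on L5; bus BusRd; mem=89
  op20 P3: load  L5 → O/S/I/S on L5; bus BusRd; mem=89
  op21 P2: load  L5 → O/S/S/S on L5; bus BusRd; mem=89
  op22 P2: load  L5 → O/S/S/S on L5; bus (none); mem=89
  op23 P3: store L5 := 88 → I/I/I/M on L5; bus BusUpgr Flush; mem=26
  op24 P2: load  L0 → I/S/S/S on L0; bus BusRd; mem=0
  op25 P2: store L5 := 52 → I/I/M/I on L5; bus BusRdX Flush; mem=88
  op26 P3: store L5 := 78 → I/I/I/M on L5; bus BusRdX Flush; mem=52
  op27 P2: store L5 := 26 → I/I/M/I on L5; bus BusRdX Flush; mem=78

state = I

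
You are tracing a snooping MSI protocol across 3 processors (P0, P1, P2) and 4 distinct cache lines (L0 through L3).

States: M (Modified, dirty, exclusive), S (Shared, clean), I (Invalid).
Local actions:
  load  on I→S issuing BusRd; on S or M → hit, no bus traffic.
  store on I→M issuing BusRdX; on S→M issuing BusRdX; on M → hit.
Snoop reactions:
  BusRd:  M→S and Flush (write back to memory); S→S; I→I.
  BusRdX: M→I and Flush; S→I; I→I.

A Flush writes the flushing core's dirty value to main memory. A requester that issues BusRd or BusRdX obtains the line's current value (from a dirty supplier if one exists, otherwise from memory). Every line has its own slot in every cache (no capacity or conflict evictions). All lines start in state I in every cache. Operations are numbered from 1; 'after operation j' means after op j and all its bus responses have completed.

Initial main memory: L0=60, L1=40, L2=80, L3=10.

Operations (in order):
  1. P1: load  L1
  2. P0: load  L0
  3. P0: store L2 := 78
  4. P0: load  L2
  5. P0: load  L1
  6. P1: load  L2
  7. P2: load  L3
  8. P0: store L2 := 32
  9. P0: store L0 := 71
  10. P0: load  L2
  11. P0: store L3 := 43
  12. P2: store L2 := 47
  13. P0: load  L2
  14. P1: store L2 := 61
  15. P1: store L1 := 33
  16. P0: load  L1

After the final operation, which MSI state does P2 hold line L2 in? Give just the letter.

state = I

step 1: P1: load  L1  ⟶  ISI  (L1)  txn=BusRd  M[L1]=40
step 2: P0: load  L0  ⟶  SII  (L0)  txn=BusRd  M[L0]=60
step 3: P0: store L2 := 78  ⟶  MII  (L2)  txn=BusRdX  M[L2]=80
step 4: P0: load  L2  ⟶  MII  (L2)  txn=∅  M[L2]=80
step 5: P0: load  L1  ⟶  SSI  (L1)  txn=BusRd  M[L1]=40
step 6: P1: load  L2  ⟶  SSI  (L2)  txn=BusRd+Flush  M[L2]=78
step 7: P2: load  L3  ⟶  IIS  (L3)  txn=BusRd  M[L3]=10
step 8: P0: store L2 := 32  ⟶  MII  (L2)  txn=BusRdX  M[L2]=78
step 9: P0: store L0 := 71  ⟶  MII  (L0)  txn=BusRdX  M[L0]=60
step 10: P0: load  L2  ⟶  MII  (L2)  txn=∅  M[L2]=78
step 11: P0: store L3 := 43  ⟶  MII  (L3)  txn=BusRdX  M[L3]=10
step 12: P2: store L2 := 47  ⟶  IIM  (L2)  txn=BusRdX+Flush  M[L2]=32
step 13: P0: load  L2  ⟶  SIS  (L2)  txn=BusRd+Flush  M[L2]=47
step 14: P1: store L2 := 61  ⟶  IMI  (L2)  txn=BusRdX  M[L2]=47
step 15: P1: store L1 := 33  ⟶  IMI  (L1)  txn=BusRdX  M[L1]=40
step 16: P0: load  L1  ⟶  SSI  (L1)  txn=BusRd+Flush  M[L1]=33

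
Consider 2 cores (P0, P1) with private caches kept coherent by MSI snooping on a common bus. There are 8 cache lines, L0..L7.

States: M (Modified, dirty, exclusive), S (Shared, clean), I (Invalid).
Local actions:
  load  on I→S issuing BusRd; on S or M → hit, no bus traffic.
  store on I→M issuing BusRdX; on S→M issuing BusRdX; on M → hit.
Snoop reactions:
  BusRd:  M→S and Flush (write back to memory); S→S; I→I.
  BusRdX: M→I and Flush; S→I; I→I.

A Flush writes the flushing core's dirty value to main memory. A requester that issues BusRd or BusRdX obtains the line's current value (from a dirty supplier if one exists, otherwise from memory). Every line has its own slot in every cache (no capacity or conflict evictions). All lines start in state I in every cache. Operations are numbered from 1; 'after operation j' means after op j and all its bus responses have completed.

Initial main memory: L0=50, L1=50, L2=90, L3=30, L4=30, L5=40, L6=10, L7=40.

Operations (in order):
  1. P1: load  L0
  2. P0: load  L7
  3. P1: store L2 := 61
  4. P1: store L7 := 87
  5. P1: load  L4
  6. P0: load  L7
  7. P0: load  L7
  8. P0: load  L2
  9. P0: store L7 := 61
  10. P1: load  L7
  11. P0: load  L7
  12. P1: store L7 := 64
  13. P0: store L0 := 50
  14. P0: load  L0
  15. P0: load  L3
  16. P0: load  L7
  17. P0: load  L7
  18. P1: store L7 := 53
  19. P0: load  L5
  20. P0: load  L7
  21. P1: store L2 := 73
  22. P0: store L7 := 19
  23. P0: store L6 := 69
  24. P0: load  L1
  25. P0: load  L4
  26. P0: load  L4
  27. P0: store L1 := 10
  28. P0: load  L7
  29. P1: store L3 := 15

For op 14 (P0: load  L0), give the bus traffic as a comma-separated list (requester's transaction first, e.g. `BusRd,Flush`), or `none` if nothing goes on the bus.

  op1 P1: load  L0 → I/S on L0; bus BusRd; mem=50
  op2 P0: load  L7 → S/I on L7; bus BusRd; mem=40
  op3 P1: store L2 := 61 → I/M on L2; bus BusRdX; mem=90
  op4 P1: store L7 := 87 → I/M on L7; bus BusRdX; mem=40
  op5 P1: load  L4 → I/S on L4; bus BusRd; mem=30
  op6 P0: load  L7 → S/S on L7; bus BusRd Flush; mem=87
  op7 P0: load  L7 → S/S on L7; bus (none); mem=87
  op8 P0: load  L2 → S/S on L2; bus BusRd Flush; mem=61
  op9 P0: store L7 := 61 → M/I on L7; bus BusRdX; mem=87
  op10 P1: load  L7 → S/S on L7; bus BusRd Flush; mem=61
  op11 P0: load  L7 → S/S on L7; bus (none); mem=61
  op12 P1: store L7 := 64 → I/M on L7; bus BusRdX; mem=61
  op13 P0: store L0 := 50 → M/I on L0; bus BusRdX; mem=50
  op14 P0: load  L0 → M/I on L0; bus (none); mem=50
  op15 P0: load  L3 → S/I on L3; bus BusRd; mem=30
  op16 P0: load  L7 → S/S on L7; bus BusRd Flush; mem=64
  op17 P0: load  L7 → S/S on L7; bus (none); mem=64
  op18 P1: store L7 := 53 → I/M on L7; bus BusRdX; mem=64
  op19 P0: load  L5 → S/I on L5; bus BusRd; mem=40
  op20 P0: load  L7 → S/S on L7; bus BusRd Flush; mem=53
  op21 P1: store L2 := 73 → I/M on L2; bus BusRdX; mem=61
  op22 P0: store L7 := 19 → M/I on L7; bus BusRdX; mem=53
  op23 P0: store L6 := 69 → M/I on L6; bus BusRdX; mem=10
  op24 P0: load  L1 → S/I on L1; bus BusRd; mem=50
  op25 P0: load  L4 → S/S on L4; bus BusRd; mem=30
  op26 P0: load  L4 → S/S on L4; bus (none); mem=30
  op27 P0: store L1 := 10 → M/I on L1; bus BusRdX; mem=50
  op28 P0: load  L7 → M/I on L7; bus (none); mem=53
  op29 P1: store L3 := 15 → I/M on L3; bus BusRdX; mem=30

bus = none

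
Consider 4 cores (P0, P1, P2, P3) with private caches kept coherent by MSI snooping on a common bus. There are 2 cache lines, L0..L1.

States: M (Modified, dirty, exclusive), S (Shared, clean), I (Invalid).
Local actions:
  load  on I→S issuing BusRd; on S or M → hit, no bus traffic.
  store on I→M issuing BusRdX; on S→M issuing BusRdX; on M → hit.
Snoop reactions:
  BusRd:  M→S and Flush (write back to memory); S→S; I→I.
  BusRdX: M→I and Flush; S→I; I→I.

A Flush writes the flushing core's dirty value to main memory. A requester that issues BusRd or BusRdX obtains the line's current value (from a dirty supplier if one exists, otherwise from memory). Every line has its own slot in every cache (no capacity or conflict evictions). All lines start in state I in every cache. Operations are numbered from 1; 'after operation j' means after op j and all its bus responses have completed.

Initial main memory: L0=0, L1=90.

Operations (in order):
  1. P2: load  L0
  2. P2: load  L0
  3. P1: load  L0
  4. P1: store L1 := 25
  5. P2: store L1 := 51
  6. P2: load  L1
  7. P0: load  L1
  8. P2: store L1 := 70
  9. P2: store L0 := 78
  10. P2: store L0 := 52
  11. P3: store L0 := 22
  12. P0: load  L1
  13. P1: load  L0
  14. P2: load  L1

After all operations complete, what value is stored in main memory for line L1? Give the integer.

  op1 P2: load  L0 → I/I/S/I on L0; bus BusRd; mem=0
  op2 P2: load  L0 → I/I/S/I on L0; bus (none); mem=0
  op3 P1: load  L0 → I/S/S/I on L0; bus BusRd; mem=0
  op4 P1: store L1 := 25 → I/M/I/I on L1; bus BusRdX; mem=90
  op5 P2: store L1 := 51 → I/I/M/I on L1; bus BusRdX Flush; mem=25
  op6 P2: load  L1 → I/I/M/I on L1; bus (none); mem=25
  op7 P0: load  L1 → S/I/S/I on L1; bus BusRd Flush; mem=51
  op8 P2: store L1 := 70 → I/I/M/I on L1; bus BusRdX; mem=51
  op9 P2: store L0 := 78 → I/I/M/I on L0; bus BusRdX; mem=0
  op10 P2: store L0 := 52 → I/I/M/I on L0; bus (none); mem=0
  op11 P3: store L0 := 22 → I/I/I/M on L0; bus BusRdX Flush; mem=52
  op12 P0: load  L1 → S/I/S/I on L1; bus BusRd Flush; mem=70
  op13 P1: load  L0 → I/S/I/S on L0; bus BusRd Flush; mem=22
  op14 P2: load  L1 → S/I/S/I on L1; bus (none); mem=70

memory[L1] = 70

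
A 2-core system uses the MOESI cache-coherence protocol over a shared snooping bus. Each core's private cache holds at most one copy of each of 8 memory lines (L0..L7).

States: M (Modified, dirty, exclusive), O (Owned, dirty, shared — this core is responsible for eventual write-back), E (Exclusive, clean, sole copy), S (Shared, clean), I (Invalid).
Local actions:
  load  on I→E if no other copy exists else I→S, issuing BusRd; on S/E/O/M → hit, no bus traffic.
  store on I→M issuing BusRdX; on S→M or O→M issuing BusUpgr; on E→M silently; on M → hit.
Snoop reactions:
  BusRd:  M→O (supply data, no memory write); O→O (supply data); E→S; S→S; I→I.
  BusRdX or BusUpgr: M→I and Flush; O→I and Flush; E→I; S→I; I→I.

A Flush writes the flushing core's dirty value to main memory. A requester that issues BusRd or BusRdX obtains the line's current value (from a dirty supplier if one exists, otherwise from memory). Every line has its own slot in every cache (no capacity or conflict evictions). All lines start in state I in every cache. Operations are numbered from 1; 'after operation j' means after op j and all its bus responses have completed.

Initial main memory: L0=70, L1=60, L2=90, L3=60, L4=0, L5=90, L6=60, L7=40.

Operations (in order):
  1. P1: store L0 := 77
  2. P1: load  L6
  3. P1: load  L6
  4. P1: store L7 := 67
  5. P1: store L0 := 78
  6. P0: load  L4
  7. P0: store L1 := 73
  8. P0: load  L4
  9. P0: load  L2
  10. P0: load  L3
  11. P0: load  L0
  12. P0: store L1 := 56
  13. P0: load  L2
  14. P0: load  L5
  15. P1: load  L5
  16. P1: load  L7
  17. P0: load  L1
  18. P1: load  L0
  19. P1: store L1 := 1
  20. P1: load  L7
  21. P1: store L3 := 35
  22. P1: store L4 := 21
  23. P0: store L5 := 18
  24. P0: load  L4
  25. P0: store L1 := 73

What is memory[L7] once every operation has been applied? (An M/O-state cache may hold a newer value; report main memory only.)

memory[L7] = 40

[1] P1: store L0 := 77 | P0:I, P1:M(77) | bus: BusRdX
[2] P1: load  L6 | P0:I, P1:E(60) | bus: BusRd
[3] P1: load  L6 | P0:I, P1:E(60) | bus: none
[4] P1: store L7 := 67 | P0:I, P1:M(67) | bus: BusRdX
[5] P1: store L0 := 78 | P0:I, P1:M(78) | bus: none
[6] P0: load  L4 | P0:E(0), P1:I | bus: BusRd
[7] P0: store L1 := 73 | P0:M(73), P1:I | bus: BusRdX
[8] P0: load  L4 | P0:E(0), P1:I | bus: none
[9] P0: load  L2 | P0:E(90), P1:I | bus: BusRd
[10] P0: load  L3 | P0:E(60), P1:I | bus: BusRd
[11] P0: load  L0 | P0:S(78), P1:O(78) | bus: BusRd
[12] P0: store L1 := 56 | P0:M(56), P1:I | bus: none
[13] P0: load  L2 | P0:E(90), P1:I | bus: none
[14] P0: load  L5 | P0:E(90), P1:I | bus: BusRd
[15] P1: load  L5 | P0:S(90), P1:S(90) | bus: BusRd
[16] P1: load  L7 | P0:I, P1:M(67) | bus: none
[17] P0: load  L1 | P0:M(56), P1:I | bus: none
[18] P1: load  L0 | P0:S(78), P1:O(78) | bus: none
[19] P1: store L1 := 1 | P0:I, P1:M(1) | bus: BusRdX,Flush
[20] P1: load  L7 | P0:I, P1:M(67) | bus: none
[21] P1: store L3 := 35 | P0:I, P1:M(35) | bus: BusRdX
[22] P1: store L4 := 21 | P0:I, P1:M(21) | bus: BusRdX
[23] P0: store L5 := 18 | P0:M(18), P1:I | bus: BusUpgr
[24] P0: load  L4 | P0:S(21), P1:O(21) | bus: BusRd
[25] P0: store L1 := 73 | P0:M(73), P1:I | bus: BusRdX,Flush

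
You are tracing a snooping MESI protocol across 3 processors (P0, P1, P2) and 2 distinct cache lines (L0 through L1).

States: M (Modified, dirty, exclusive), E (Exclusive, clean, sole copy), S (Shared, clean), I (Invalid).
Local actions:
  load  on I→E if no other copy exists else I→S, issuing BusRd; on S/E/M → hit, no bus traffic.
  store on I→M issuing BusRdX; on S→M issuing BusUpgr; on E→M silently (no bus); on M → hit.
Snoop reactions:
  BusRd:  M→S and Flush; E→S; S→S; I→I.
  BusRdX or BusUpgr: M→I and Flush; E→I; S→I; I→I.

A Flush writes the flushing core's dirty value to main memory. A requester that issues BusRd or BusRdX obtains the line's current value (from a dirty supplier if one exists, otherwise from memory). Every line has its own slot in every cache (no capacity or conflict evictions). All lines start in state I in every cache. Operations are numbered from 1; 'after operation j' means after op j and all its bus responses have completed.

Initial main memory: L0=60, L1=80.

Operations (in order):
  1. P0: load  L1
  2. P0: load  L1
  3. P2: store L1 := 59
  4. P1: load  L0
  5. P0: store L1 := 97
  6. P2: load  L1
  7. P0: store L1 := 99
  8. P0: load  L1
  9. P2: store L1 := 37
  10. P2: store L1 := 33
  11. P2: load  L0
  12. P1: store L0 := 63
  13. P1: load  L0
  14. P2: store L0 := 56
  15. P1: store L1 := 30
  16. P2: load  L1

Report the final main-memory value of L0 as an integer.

step 1: P0: load  L1  ⟶  EII  (L1)  txn=BusRd  M[L1]=80
step 2: P0: load  L1  ⟶  EII  (L1)  txn=∅  M[L1]=80
step 3: P2: store L1 := 59  ⟶  IIM  (L1)  txn=BusRdX  M[L1]=80
step 4: P1: load  L0  ⟶  IEI  (L0)  txn=BusRd  M[L0]=60
step 5: P0: store L1 := 97  ⟶  MII  (L1)  txn=BusRdX+Flush  M[L1]=59
step 6: P2: load  L1  ⟶  SIS  (L1)  txn=BusRd+Flush  M[L1]=97
step 7: P0: store L1 := 99  ⟶  MII  (L1)  txn=BusUpgr  M[L1]=97
step 8: P0: load  L1  ⟶  MII  (L1)  txn=∅  M[L1]=97
step 9: P2: store L1 := 37  ⟶  IIM  (L1)  txn=BusRdX+Flush  M[L1]=99
step 10: P2: store L1 := 33  ⟶  IIM  (L1)  txn=∅  M[L1]=99
step 11: P2: load  L0  ⟶  ISS  (L0)  txn=BusRd  M[L0]=60
step 12: P1: store L0 := 63  ⟶  IMI  (L0)  txn=BusUpgr  M[L0]=60
step 13: P1: load  L0  ⟶  IMI  (L0)  txn=∅  M[L0]=60
step 14: P2: store L0 := 56  ⟶  IIM  (L0)  txn=BusRdX+Flush  M[L0]=63
step 15: P1: store L1 := 30  ⟶  IMI  (L1)  txn=BusRdX+Flush  M[L1]=33
step 16: P2: load  L1  ⟶  ISS  (L1)  txn=BusRd+Flush  M[L1]=30

memory[L0] = 63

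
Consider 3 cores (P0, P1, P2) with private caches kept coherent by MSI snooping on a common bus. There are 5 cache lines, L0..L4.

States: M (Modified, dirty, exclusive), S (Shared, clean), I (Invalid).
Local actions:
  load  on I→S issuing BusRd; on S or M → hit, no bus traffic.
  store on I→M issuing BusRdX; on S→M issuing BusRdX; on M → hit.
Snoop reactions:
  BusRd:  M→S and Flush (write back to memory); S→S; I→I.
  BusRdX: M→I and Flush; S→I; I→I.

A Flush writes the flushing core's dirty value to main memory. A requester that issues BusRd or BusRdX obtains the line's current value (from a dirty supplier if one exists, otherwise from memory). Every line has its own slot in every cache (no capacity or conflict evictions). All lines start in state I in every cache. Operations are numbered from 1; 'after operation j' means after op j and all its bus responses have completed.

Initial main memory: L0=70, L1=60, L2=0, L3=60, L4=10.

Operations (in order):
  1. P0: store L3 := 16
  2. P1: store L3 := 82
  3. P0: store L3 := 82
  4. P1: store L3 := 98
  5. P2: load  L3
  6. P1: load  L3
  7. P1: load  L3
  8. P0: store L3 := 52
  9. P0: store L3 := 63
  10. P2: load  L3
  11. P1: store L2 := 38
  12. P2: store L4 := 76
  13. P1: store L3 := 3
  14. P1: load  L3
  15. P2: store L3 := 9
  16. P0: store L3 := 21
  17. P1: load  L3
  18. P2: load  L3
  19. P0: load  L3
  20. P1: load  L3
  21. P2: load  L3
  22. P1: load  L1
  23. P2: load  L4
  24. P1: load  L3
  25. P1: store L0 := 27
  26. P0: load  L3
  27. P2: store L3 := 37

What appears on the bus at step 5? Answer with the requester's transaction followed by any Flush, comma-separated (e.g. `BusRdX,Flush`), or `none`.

bus = BusRd,Flush

  op1 P0: store L3 := 16 → M/I/I on L3; bus BusRdX; mem=60
  op2 P1: store L3 := 82 → I/M/I on L3; bus BusRdX Flush; mem=16
  op3 P0: store L3 := 82 → M/I/I on L3; bus BusRdX Flush; mem=82
  op4 P1: store L3 := 98 → I/M/I on L3; bus BusRdX Flush; mem=82
  op5 P2: load  L3 → I/S/S on L3; bus BusRd Flush; mem=98
  op6 P1: load  L3 → I/S/S on L3; bus (none); mem=98
  op7 P1: load  L3 → I/S/S on L3; bus (none); mem=98
  op8 P0: store L3 := 52 → M/I/I on L3; bus BusRdX; mem=98
  op9 P0: store L3 := 63 → M/I/I on L3; bus (none); mem=98
  op10 P2: load  L3 → S/I/S on L3; bus BusRd Flush; mem=63
  op11 P1: store L2 := 38 → I/M/I on L2; bus BusRdX; mem=0
  op12 P2: store L4 := 76 → I/I/M on L4; bus BusRdX; mem=10
  op13 P1: store L3 := 3 → I/M/I on L3; bus BusRdX; mem=63
  op14 P1: load  L3 → I/M/I on L3; bus (none); mem=63
  op15 P2: store L3 := 9 → I/I/M on L3; bus BusRdX Flush; mem=3
  op16 P0: store L3 := 21 → M/I/I on L3; bus BusRdX Flush; mem=9
  op17 P1: load  L3 → S/S/I on L3; bus BusRd Flush; mem=21
  op18 P2: load  L3 → S/S/S on L3; bus BusRd; mem=21
  op19 P0: load  L3 → S/S/S on L3; bus (none); mem=21
  op20 P1: load  L3 → S/S/S on L3; bus (none); mem=21
  op21 P2: load  L3 → S/S/S on L3; bus (none); mem=21
  op22 P1: load  L1 → I/S/I on L1; bus BusRd; mem=60
  op23 P2: load  L4 → I/I/M on L4; bus (none); mem=10
  op24 P1: load  L3 → S/S/S on L3; bus (none); mem=21
  op25 P1: store L0 := 27 → I/M/I on L0; bus BusRdX; mem=70
  op26 P0: load  L3 → S/S/S on L3; bus (none); mem=21
  op27 P2: store L3 := 37 → I/I/M on L3; bus BusRdX; mem=21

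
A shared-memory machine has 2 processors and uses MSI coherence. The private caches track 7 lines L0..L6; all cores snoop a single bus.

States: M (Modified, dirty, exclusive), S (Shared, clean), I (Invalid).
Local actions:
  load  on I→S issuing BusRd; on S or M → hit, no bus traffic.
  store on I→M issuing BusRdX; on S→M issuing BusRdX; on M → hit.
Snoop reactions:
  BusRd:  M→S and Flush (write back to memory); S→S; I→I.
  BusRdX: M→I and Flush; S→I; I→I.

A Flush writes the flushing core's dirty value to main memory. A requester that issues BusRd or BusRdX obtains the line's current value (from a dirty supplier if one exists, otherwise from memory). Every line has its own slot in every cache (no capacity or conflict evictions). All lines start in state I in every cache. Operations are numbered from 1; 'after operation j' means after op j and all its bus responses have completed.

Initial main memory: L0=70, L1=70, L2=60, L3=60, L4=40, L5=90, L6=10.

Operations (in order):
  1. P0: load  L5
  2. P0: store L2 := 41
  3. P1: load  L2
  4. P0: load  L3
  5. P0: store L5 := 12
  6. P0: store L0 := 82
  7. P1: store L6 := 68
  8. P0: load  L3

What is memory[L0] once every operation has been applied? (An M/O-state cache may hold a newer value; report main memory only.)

memory[L0] = 70

step 1: P0: load  L5  ⟶  SI  (L5)  txn=BusRd  M[L5]=90
step 2: P0: store L2 := 41  ⟶  MI  (L2)  txn=BusRdX  M[L2]=60
step 3: P1: load  L2  ⟶  SS  (L2)  txn=BusRd+Flush  M[L2]=41
step 4: P0: load  L3  ⟶  SI  (L3)  txn=BusRd  M[L3]=60
step 5: P0: store L5 := 12  ⟶  MI  (L5)  txn=BusRdX  M[L5]=90
step 6: P0: store L0 := 82  ⟶  MI  (L0)  txn=BusRdX  M[L0]=70
step 7: P1: store L6 := 68  ⟶  IM  (L6)  txn=BusRdX  M[L6]=10
step 8: P0: load  L3  ⟶  SI  (L3)  txn=∅  M[L3]=60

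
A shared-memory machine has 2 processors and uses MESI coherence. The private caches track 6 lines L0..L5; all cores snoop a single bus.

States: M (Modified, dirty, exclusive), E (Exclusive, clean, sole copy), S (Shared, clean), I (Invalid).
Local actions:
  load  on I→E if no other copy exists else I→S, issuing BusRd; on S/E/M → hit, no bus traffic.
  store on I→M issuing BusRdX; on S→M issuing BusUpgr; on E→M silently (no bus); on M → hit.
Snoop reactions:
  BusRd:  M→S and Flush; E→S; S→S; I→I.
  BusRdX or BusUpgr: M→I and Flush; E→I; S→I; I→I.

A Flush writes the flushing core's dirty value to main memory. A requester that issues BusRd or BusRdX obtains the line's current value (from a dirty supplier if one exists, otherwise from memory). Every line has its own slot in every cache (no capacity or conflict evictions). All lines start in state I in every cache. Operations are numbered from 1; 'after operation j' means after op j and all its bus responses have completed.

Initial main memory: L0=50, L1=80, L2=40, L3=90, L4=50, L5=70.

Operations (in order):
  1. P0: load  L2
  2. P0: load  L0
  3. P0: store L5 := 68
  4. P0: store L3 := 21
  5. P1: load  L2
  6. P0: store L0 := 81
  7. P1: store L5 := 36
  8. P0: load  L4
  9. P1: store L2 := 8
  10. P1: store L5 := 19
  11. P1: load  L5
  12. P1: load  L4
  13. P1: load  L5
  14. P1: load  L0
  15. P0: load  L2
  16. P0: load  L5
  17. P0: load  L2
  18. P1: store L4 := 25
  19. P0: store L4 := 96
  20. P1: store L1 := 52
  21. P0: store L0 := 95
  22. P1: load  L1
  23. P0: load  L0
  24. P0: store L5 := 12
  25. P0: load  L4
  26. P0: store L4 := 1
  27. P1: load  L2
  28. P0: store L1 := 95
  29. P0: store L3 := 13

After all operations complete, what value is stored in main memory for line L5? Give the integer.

[1] P0: load  L2 | P0:E(40), P1:I | bus: BusRd
[2] P0: load  L0 | P0:E(50), P1:I | bus: BusRd
[3] P0: store L5 := 68 | P0:M(68), P1:I | bus: BusRdX
[4] P0: store L3 := 21 | P0:M(21), P1:I | bus: BusRdX
[5] P1: load  L2 | P0:S(40), P1:S(40) | bus: BusRd
[6] P0: store L0 := 81 | P0:M(81), P1:I | bus: none
[7] P1: store L5 := 36 | P0:I, P1:M(36) | bus: BusRdX,Flush
[8] P0: load  L4 | P0:E(50), P1:I | bus: BusRd
[9] P1: store L2 := 8 | P0:I, P1:M(8) | bus: BusUpgr
[10] P1: store L5 := 19 | P0:I, P1:M(19) | bus: none
[11] P1: load  L5 | P0:I, P1:M(19) | bus: none
[12] P1: load  L4 | P0:S(50), P1:S(50) | bus: BusRd
[13] P1: load  L5 | P0:I, P1:M(19) | bus: none
[14] P1: load  L0 | P0:S(81), P1:S(81) | bus: BusRd,Flush
[15] P0: load  L2 | P0:S(8), P1:S(8) | bus: BusRd,Flush
[16] P0: load  L5 | P0:S(19), P1:S(19) | bus: BusRd,Flush
[17] P0: load  L2 | P0:S(8), P1:S(8) | bus: none
[18] P1: store L4 := 25 | P0:I, P1:M(25) | bus: BusUpgr
[19] P0: store L4 := 96 | P0:M(96), P1:I | bus: BusRdX,Flush
[20] P1: store L1 := 52 | P0:I, P1:M(52) | bus: BusRdX
[21] P0: store L0 := 95 | P0:M(95), P1:I | bus: BusUpgr
[22] P1: load  L1 | P0:I, P1:M(52) | bus: none
[23] P0: load  L0 | P0:M(95), P1:I | bus: none
[24] P0: store L5 := 12 | P0:M(12), P1:I | bus: BusUpgr
[25] P0: load  L4 | P0:M(96), P1:I | bus: none
[26] P0: store L4 := 1 | P0:M(1), P1:I | bus: none
[27] P1: load  L2 | P0:S(8), P1:S(8) | bus: none
[28] P0: store L1 := 95 | P0:M(95), P1:I | bus: BusRdX,Flush
[29] P0: store L3 := 13 | P0:M(13), P1:I | bus: none

memory[L5] = 19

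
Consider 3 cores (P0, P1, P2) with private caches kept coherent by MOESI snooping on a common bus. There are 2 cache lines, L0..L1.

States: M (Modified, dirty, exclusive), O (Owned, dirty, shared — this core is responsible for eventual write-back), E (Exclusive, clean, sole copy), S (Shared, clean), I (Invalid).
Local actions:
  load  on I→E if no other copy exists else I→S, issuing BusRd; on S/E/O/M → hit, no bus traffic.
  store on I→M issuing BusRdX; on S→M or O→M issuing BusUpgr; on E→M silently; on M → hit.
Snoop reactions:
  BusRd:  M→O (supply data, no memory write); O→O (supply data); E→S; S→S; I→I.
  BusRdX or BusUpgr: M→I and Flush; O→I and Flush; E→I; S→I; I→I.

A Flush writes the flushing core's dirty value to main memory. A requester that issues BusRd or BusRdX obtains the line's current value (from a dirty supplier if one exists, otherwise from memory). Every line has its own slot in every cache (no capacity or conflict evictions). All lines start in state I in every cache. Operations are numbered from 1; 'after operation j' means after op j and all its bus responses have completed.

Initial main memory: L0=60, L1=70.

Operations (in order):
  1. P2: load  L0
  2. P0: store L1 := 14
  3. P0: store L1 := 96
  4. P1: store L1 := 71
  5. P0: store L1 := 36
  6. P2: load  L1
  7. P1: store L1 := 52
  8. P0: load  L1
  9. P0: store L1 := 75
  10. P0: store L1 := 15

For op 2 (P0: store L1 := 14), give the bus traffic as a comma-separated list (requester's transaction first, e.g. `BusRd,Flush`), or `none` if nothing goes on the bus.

  op1 P2: load  L0 → I/I/E on L0; bus BusRd; mem=60
  op2 P0: store L1 := 14 → M/I/I on L1; bus BusRdX; mem=70
  op3 P0: store L1 := 96 → M/I/I on L1; bus (none); mem=70
  op4 P1: store L1 := 71 → I/M/I on L1; bus BusRdX Flush; mem=96
  op5 P0: store L1 := 36 → M/I/I on L1; bus BusRdX Flush; mem=71
  op6 P2: load  L1 → O/I/S on L1; bus BusRd; mem=71
  op7 P1: store L1 := 52 → I/M/I on L1; bus BusRdX Flush; mem=36
  op8 P0: load  L1 → S/O/I on L1; bus BusRd; mem=36
  op9 P0: store L1 := 75 → M/I/I on L1; bus BusUpgr Flush; mem=52
  op10 P0: store L1 := 15 → M/I/I on L1; bus (none); mem=52

bus = BusRdX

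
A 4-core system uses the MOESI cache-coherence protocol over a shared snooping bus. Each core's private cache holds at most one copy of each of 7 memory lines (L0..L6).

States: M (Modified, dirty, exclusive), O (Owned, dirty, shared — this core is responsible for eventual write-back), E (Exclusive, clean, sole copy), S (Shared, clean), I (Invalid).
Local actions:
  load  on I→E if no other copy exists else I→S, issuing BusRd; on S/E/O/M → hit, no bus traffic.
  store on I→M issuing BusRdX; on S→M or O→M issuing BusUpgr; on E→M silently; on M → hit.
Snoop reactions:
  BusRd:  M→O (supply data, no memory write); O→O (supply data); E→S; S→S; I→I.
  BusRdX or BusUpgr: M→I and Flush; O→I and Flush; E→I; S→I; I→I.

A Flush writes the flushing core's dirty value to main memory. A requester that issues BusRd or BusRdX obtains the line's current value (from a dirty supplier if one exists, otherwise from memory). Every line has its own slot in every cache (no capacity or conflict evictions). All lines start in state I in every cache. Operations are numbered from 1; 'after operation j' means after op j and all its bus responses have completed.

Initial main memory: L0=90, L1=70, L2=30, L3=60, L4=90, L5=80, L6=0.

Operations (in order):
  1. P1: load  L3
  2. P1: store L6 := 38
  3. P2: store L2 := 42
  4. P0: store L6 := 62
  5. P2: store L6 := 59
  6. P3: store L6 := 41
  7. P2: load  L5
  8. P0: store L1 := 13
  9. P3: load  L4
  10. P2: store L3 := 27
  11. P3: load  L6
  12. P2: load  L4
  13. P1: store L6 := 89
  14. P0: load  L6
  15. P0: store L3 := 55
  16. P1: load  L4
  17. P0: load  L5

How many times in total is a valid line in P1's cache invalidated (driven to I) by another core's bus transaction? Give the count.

1. P1: load  L3  bus=[BusRd]  L3: P0=I P1=E P2=I P3=I  mem[L3]=60
2. P1: store L6 := 38  bus=[BusRdX]  L6: P0=I P1=M P2=I P3=I  mem[L6]=0
3. P2: store L2 := 42  bus=[BusRdX]  L2: P0=I P1=I P2=M P3=I  mem[L2]=30
4. P0: store L6 := 62  bus=[BusRdX,Flush]  L6: P0=M P1=I P2=I P3=I  mem[L6]=38
5. P2: store L6 := 59  bus=[BusRdX,Flush]  L6: P0=I P1=I P2=M P3=I  mem[L6]=62
6. P3: store L6 := 41  bus=[BusRdX,Flush]  L6: P0=I P1=I P2=I P3=M  mem[L6]=59
7. P2: load  L5  bus=[BusRd]  L5: P0=I P1=I P2=E P3=I  mem[L5]=80
8. P0: store L1 := 13  bus=[BusRdX]  L1: P0=M P1=I P2=I P3=I  mem[L1]=70
9. P3: load  L4  bus=[BusRd]  L4: P0=I P1=I P2=I P3=E  mem[L4]=90
10. P2: store L3 := 27  bus=[BusRdX]  L3: P0=I P1=I P2=M P3=I  mem[L3]=60
11. P3: load  L6  bus=[-]  L6: P0=I P1=I P2=I P3=M  mem[L6]=59
12. P2: load  L4  bus=[BusRd]  L4: P0=I P1=I P2=S P3=S  mem[L4]=90
13. P1: store L6 := 89  bus=[BusRdX,Flush]  L6: P0=I P1=M P2=I P3=I  mem[L6]=41
14. P0: load  L6  bus=[BusRd]  L6: P0=S P1=O P2=I P3=I  mem[L6]=41
15. P0: store L3 := 55  bus=[BusRdX,Flush]  L3: P0=M P1=I P2=I P3=I  mem[L3]=27
16. P1: load  L4  bus=[BusRd]  L4: P0=I P1=S P2=S P3=S  mem[L4]=90
17. P0: load  L5  bus=[BusRd]  L5: P0=S P1=I P2=S P3=I  mem[L5]=80

invalidations = 2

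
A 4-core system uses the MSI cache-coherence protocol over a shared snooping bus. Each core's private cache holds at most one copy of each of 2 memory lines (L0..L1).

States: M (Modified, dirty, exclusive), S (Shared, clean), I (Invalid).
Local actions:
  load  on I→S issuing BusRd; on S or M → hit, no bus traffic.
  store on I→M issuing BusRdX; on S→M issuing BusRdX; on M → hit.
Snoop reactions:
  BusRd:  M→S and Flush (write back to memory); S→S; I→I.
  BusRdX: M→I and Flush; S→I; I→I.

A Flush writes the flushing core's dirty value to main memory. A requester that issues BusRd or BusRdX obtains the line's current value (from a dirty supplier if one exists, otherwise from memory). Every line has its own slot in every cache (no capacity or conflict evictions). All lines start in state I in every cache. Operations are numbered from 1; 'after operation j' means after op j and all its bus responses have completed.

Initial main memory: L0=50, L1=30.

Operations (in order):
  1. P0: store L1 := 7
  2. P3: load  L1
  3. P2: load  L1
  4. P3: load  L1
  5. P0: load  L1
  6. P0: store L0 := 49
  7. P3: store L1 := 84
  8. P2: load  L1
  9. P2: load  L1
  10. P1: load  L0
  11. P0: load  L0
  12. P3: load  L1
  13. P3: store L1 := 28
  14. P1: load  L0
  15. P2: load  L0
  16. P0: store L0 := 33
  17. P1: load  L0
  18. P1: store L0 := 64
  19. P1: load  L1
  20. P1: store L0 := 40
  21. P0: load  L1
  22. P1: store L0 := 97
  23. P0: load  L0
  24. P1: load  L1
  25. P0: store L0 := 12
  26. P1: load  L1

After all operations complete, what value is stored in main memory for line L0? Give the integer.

[1] P0: store L1 := 7 | P0:M(7), P1:I, P2:I, P3:I | bus: BusRdX
[2] P3: load  L1 | P0:S(7), P1:I, P2:I, P3:S(7) | bus: BusRd,Flush
[3] P2: load  L1 | P0:S(7), P1:I, P2:S(7), P3:S(7) | bus: BusRd
[4] P3: load  L1 | P0:S(7), P1:I, P2:S(7), P3:S(7) | bus: none
[5] P0: load  L1 | P0:S(7), P1:I, P2:S(7), P3:S(7) | bus: none
[6] P0: store L0 := 49 | P0:M(49), P1:I, P2:I, P3:I | bus: BusRdX
[7] P3: store L1 := 84 | P0:I, P1:I, P2:I, P3:M(84) | bus: BusRdX
[8] P2: load  L1 | P0:I, P1:I, P2:S(84), P3:S(84) | bus: BusRd,Flush
[9] P2: load  L1 | P0:I, P1:I, P2:S(84), P3:S(84) | bus: none
[10] P1: load  L0 | P0:S(49), P1:S(49), P2:I, P3:I | bus: BusRd,Flush
[11] P0: load  L0 | P0:S(49), P1:S(49), P2:I, P3:I | bus: none
[12] P3: load  L1 | P0:I, P1:I, P2:S(84), P3:S(84) | bus: none
[13] P3: store L1 := 28 | P0:I, P1:I, P2:I, P3:M(28) | bus: BusRdX
[14] P1: load  L0 | P0:S(49), P1:S(49), P2:I, P3:I | bus: none
[15] P2: load  L0 | P0:S(49), P1:S(49), P2:S(49), P3:I | bus: BusRd
[16] P0: store L0 := 33 | P0:M(33), P1:I, P2:I, P3:I | bus: BusRdX
[17] P1: load  L0 | P0:S(33), P1:S(33), P2:I, P3:I | bus: BusRd,Flush
[18] P1: store L0 := 64 | P0:I, P1:M(64), P2:I, P3:I | bus: BusRdX
[19] P1: load  L1 | P0:I, P1:S(28), P2:I, P3:S(28) | bus: BusRd,Flush
[20] P1: store L0 := 40 | P0:I, P1:M(40), P2:I, P3:I | bus: none
[21] P0: load  L1 | P0:S(28), P1:S(28), P2:I, P3:S(28) | bus: BusRd
[22] P1: store L0 := 97 | P0:I, P1:M(97), P2:I, P3:I | bus: none
[23] P0: load  L0 | P0:S(97), P1:S(97), P2:I, P3:I | bus: BusRd,Flush
[24] P1: load  L1 | P0:S(28), P1:S(28), P2:I, P3:S(28) | bus: none
[25] P0: store L0 := 12 | P0:M(12), P1:I, P2:I, P3:I | bus: BusRdX
[26] P1: load  L1 | P0:S(28), P1:S(28), P2:I, P3:S(28) | bus: none

memory[L0] = 97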